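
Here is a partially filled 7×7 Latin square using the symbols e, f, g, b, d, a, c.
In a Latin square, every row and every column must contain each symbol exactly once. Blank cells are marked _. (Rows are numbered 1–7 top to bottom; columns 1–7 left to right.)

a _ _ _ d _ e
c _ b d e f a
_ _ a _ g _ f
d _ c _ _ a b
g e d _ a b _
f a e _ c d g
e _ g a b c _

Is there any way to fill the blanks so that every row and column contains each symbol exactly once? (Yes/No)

No

Row 1, column 3: row 1 has {e, d, a} and column 3 has {e, g, b, d, a, c}, so it must be f.
Row 1, column 6: row 1 has {e, f, d, a} and column 6 has {f, b, d, a, c}, so it must be g.
Row 2, column 2: row 2 has {e, f, b, d, a, c} and column 2 has {e, a}, so it must be g.
Row 3, column 1: row 3 has {f, g, a} and column 1 has {e, f, g, d, a, c}, so it must be b.
Row 3, column 6: row 3 has {f, g, b, a} and column 6 has {f, g, b, d, a, c}, so it must be e.
Row 3, column 4: row 3 has {e, f, g, b, a} and column 4 has {d, a}, so it must be c.
Row 1, column 4: row 1 has {e, f, g, d, a} and column 4 has {d, a, c}, so it must be b.
Now row 6, column 4: row 6 together with column 4 already contain {e, f, g, b, d, a, c} — every symbol — so nothing can go there. The grid has no valid completion.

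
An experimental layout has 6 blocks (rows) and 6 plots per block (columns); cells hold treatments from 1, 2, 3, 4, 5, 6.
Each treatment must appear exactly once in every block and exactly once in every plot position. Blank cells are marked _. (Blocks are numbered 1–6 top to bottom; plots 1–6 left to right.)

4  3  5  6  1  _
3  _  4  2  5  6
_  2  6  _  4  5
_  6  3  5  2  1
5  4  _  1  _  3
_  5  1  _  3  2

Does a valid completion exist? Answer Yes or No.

No

Block 1, plot 6: block 1 together with plot 6 already contain {1, 2, 3, 4, 5, 6} — every symbol — so nothing can go there. The grid has no valid completion.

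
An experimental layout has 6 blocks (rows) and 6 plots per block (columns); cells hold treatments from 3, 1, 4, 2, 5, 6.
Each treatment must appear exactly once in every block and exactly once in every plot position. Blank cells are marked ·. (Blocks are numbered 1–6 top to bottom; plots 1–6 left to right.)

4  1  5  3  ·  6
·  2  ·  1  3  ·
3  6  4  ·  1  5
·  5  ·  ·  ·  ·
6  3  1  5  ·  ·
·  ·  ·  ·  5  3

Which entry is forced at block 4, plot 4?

Block 1, plot 5: block 1 has {3, 1, 4, 5, 6} and plot 5 has {3, 1, 5}, leaving only 2.
Block 2, plot 1: block 2 has {3, 1, 2} and plot 1 has {3, 4, 6}, leaving only 5.
Block 2, plot 3: block 2 has {3, 1, 2, 5} and plot 3 has {1, 4, 5}, leaving only 6.
Block 2, plot 6: block 2 has {3, 1, 2, 5, 6} and plot 6 has {3, 5, 6}, leaving only 4.
Block 3, plot 4: block 3 has {3, 1, 4, 5, 6} and plot 4 has {3, 1, 5}, leaving only 2.
Block 5, plot 5: block 5 has {3, 1, 5, 6} and plot 5 has {3, 1, 2, 5}, leaving only 4.
Block 4, plot 5: block 4 has {5} and plot 5 has {3, 1, 4, 2, 5}, leaving only 6.
Block 4 already has {5, 6} and plot 4 already has {3, 1, 2, 5}, so block 4, plot 4 must be 4.

4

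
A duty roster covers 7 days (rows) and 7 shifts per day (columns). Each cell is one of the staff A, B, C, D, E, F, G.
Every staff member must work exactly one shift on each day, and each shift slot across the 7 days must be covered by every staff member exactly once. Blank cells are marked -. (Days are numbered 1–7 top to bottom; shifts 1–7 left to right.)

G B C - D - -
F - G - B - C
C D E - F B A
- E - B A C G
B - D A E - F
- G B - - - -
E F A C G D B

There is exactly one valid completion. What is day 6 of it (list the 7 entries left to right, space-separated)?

A G B E C F D

Day 6, shift 5: day 6 has {B, G} and shift 5 has {A, B, D, E, F, G}, leaving only C.
Day 1, shift 7: day 1 has {B, C, D, G} and shift 7 has {A, B, C, F, G}, leaving only E.
Day 6, shift 7: day 6 has {B, C, G} and shift 7 has {A, B, C, E, F, G}, leaving only D.
Day 6, shift 1: day 6 has {B, C, D, G} and shift 1 has {B, C, E, F, G}, leaving only A.
Day 1, shift 4: day 1 has {B, C, D, E, G} and shift 4 has {A, B, C}, leaving only F.
Day 6, shift 4: day 6 has {A, B, C, D, G} and shift 4 has {A, B, C, F}, leaving only E.
Day 6, shift 6: day 6 has {A, B, C, D, E, G} and shift 6 has {B, C, D}, leaving only F.
So day 6 reads: A G B E C F D.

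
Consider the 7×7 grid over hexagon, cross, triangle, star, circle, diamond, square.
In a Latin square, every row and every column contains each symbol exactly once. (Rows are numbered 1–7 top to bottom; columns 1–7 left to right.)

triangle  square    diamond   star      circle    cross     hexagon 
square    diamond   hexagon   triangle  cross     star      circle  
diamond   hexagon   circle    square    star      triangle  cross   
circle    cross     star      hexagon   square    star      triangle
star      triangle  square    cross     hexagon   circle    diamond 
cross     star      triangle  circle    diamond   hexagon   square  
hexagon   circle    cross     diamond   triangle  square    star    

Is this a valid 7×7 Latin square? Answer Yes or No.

No

Row 4 contains star twice (at columns 3 and 6), so it is not a permutation.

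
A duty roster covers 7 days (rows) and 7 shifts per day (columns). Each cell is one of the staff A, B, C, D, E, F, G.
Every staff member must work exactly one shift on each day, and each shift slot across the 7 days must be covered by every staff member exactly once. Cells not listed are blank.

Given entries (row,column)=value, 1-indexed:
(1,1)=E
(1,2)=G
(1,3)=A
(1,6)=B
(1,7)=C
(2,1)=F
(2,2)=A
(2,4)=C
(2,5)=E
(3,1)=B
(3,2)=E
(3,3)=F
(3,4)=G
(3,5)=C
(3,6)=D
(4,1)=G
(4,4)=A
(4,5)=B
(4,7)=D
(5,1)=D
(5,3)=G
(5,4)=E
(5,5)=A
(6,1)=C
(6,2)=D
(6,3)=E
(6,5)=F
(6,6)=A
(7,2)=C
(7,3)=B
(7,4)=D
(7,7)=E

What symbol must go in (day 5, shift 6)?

Day 1, shift 4: day 1 has {A, B, C, E, G} and shift 4 has {A, C, D, E, G}, leaving only F.
Day 1, shift 5: day 1 has {A, B, C, E, F, G} and shift 5 has {A, B, C, E, F}, leaving only D.
Day 2, shift 3: day 2 has {A, C, E, F} and shift 3 has {A, B, E, F, G}, leaving only D.
Day 2, shift 6: day 2 has {A, C, D, E, F} and shift 6 has {A, B, D}, leaving only G.
Day 2, shift 7: day 2 has {A, C, D, E, F, G} and shift 7 has {C, D, E}, leaving only B.
Day 3, shift 7: day 3 has {B, C, D, E, F, G} and shift 7 has {B, C, D, E}, leaving only A.
Day 4, shift 2: day 4 has {A, B, D, G} and shift 2 has {A, C, D, E, G}, leaving only F.
Day 4, shift 3: day 4 has {A, B, D, F, G} and shift 3 has {A, B, D, E, F, G}, leaving only C.
Day 4, shift 6: day 4 has {A, B, C, D, F, G} and shift 6 has {A, B, D, G}, leaving only E.
Day 5, shift 2: day 5 has {A, D, E, G} and shift 2 has {A, C, D, E, F, G}, leaving only B.
Day 5, shift 7: day 5 has {A, B, D, E, G} and shift 7 has {A, B, C, D, E}, leaving only F.
Day 5 already has {A, B, D, E, F, G} and shift 6 already has {A, B, D, E, G}, so day 5, shift 6 must be C.

C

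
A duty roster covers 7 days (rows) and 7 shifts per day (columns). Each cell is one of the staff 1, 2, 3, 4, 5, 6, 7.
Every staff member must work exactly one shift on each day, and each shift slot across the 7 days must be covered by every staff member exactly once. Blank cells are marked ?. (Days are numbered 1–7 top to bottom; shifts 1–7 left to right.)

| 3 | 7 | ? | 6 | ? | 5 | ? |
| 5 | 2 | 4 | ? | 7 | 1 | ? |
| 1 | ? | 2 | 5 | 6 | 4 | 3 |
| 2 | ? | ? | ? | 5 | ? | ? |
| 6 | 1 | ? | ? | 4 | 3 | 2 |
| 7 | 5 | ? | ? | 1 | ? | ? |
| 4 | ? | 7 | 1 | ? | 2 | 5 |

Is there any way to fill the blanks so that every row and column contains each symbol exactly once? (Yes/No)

No

Day 3, shift 2: day 3 together with shift 2 already contain {1, 2, 3, 4, 5, 6, 7} — every symbol — so nothing can go there. The grid has no valid completion.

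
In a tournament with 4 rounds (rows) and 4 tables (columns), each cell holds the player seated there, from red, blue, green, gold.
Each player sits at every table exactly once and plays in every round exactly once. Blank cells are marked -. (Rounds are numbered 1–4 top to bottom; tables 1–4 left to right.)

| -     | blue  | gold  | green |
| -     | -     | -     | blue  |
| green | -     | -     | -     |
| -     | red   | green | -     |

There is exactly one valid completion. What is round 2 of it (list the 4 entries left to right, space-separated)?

Round 2, table 3: round 2 has {blue} and table 3 has {green, gold}, leaving only red.
Round 2, table 1: round 2 has {red, blue} and table 1 has {green}, leaving only gold.
Round 2, table 2: round 2 has {red, blue, gold} and table 2 has {red, blue}, leaving only green.
So round 2 reads: gold green red blue.

gold green red blue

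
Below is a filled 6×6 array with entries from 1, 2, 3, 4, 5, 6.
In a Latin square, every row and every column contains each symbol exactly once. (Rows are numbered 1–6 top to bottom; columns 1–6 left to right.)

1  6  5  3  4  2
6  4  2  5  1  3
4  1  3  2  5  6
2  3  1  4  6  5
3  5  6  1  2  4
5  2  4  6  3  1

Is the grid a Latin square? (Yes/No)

Each row is a permutation of the 6 symbols, and so is each column.

Yes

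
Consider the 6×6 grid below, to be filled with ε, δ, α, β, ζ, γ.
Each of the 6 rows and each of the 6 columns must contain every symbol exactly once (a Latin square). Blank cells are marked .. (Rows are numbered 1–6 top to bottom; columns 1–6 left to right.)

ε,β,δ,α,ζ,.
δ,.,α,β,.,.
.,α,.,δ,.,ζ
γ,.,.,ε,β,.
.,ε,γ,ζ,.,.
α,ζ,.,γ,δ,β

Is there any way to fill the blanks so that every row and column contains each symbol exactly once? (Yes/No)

Row 1, column 6: row 1 has {ε, δ, α, β, ζ} and column 6 has {β, ζ}, so it must be γ.
Row 2, column 2: row 2 has {δ, α, β} and column 2 has {ε, α, β, ζ}, so it must be γ.
Row 2, column 5: row 2 has {δ, α, β, γ} and column 5 has {δ, β, ζ}, so it must be ε.
Now row 2, column 6: row 2 together with column 6 already contain {ε, δ, α, β, ζ, γ} — every symbol — so nothing can go there. The grid has no valid completion.

No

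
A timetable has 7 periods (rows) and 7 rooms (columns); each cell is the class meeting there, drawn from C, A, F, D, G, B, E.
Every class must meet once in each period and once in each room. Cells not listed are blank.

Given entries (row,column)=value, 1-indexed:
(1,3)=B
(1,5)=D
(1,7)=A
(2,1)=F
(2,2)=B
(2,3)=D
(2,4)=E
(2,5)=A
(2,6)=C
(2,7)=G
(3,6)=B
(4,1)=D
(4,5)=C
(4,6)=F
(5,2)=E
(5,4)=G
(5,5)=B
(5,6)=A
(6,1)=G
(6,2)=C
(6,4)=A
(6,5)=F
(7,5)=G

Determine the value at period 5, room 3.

F

Period 3, room 5: period 3 has {B} and room 5 has {C, A, F, D, G, B}, leaving only E.
Period 4, room 4: period 4 has {C, F, D} and room 4 has {A, G, E}, leaving only B.
Period 4, room 7: period 4 has {C, F, D, B} and room 7 has {A, G}, leaving only E.
Period 5, room 1: period 5 has {A, G, B, E} and room 1 has {F, D, G}, leaving only C.
Period 5 already has {C, A, G, B, E} and room 3 already has {D, B}, so period 5, room 3 must be F.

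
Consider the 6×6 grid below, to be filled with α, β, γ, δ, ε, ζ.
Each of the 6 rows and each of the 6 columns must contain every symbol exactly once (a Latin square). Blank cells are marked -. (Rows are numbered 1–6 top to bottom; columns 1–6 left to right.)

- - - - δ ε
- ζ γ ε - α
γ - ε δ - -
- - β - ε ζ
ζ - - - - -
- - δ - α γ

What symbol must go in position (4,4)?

γ

Row 2, column 5: row 2 has {α, γ, ε, ζ} and column 5 has {α, δ, ε}, leaving only β.
Row 2, column 1: row 2 has {α, β, γ, ε, ζ} and column 1 has {γ, ζ}, leaving only δ.
Row 3, column 5: row 3 has {γ, δ, ε} and column 5 has {α, β, δ, ε}, leaving only ζ.
Row 3, column 6: row 3 has {γ, δ, ε, ζ} and column 6 has {α, γ, ε, ζ}, leaving only β.
Row 3, column 2: row 3 has {β, γ, δ, ε, ζ} and column 2 has {ζ}, leaving only α.
Row 4, column 1: row 4 has {β, ε, ζ} and column 1 has {γ, δ, ζ}, leaving only α.
Row 4 already has {α, β, ε, ζ} and column 4 already has {δ, ε}, so row 4, column 4 must be γ.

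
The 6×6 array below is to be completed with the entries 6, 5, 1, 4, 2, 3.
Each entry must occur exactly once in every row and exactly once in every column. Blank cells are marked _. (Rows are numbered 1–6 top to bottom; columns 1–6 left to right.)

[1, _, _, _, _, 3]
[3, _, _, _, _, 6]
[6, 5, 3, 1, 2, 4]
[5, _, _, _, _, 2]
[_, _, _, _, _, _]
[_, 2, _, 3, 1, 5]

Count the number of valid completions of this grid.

14

Row 1, column 2: eliminating its row and column leaves {6, 4}.
Row 1, column 3: eliminating its row and column leaves {6, 5, 4, 2}.
Row 1, column 4: eliminating its row and column leaves {6, 5, 4, 2}.
Row 1, column 5: eliminating its row and column leaves {6, 5, 4}.
Row 2, column 2: eliminating its row and column leaves {1, 4}.
Row 2, column 3: eliminating its row and column leaves {5, 1, 4, 2}.
Row 2, column 4: eliminating its row and column leaves {5, 4, 2}.
Row 2, column 5: eliminating its row and column leaves {5, 4}.
Row 4, column 2: eliminating its row and column leaves {6, 1, 4, 3}.
Row 4, column 3: eliminating its row and column leaves {6, 1, 4}.
Row 4, column 4: eliminating its row and column leaves {6, 4}.
Row 4, column 5: eliminating its row and column leaves {6, 4, 3}.
Row 5, column 1: eliminating its row and column leaves {4, 2}.
Row 5, column 2: eliminating its row and column leaves {6, 1, 4, 3}.
Row 5, column 3: eliminating its row and column leaves {6, 5, 1, 4, 2}.
Row 5, column 4: eliminating its row and column leaves {6, 5, 4, 2}.
Row 5, column 5: eliminating its row and column leaves {6, 5, 4, 3}.
Row 5, column 6: eliminating its row and column leaves {1}.
Row 6, column 1: eliminating its row and column leaves {4}.
Row 6, column 3: eliminating its row and column leaves {6, 4}.
Enumerating the assignments across these blanks that avoid any row or column repeat gives 14 completions.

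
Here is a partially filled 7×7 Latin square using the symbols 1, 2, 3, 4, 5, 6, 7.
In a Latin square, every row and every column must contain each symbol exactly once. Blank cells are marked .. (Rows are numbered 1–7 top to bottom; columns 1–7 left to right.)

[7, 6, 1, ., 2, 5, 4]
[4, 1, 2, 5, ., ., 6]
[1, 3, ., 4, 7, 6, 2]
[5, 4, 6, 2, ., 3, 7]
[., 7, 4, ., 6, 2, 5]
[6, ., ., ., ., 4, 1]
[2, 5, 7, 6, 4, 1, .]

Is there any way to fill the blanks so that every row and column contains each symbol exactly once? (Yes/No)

No row or column among the givens repeats a symbol, and propagating forced cells runs into no contradiction.
One valid completion exists (for instance, 7 6 1 3 2 5 4 / 4 1 2 5 3 7 6 / 1 3 5 4 7 6 2 / 5 4 6 2 1 3 7 / 3 7 4 1 6 2 5 / 6 2 3 7 5 4 1 / 2 5 7 6 4 1 3).

Yes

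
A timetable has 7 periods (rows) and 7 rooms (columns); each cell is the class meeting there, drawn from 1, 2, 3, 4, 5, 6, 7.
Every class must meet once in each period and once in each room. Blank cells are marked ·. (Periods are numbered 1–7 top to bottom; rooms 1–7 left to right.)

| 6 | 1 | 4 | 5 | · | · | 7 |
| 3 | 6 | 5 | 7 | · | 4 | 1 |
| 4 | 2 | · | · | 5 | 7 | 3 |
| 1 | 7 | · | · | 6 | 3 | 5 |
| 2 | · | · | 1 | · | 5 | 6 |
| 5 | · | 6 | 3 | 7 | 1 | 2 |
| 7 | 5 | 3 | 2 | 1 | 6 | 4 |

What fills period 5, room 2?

3

Period 1, room 6: period 1 has {1, 4, 5, 6, 7} and room 6 has {1, 3, 4, 5, 6, 7}, leaving only 2.
Period 1, room 5: period 1 has {1, 2, 4, 5, 6, 7} and room 5 has {1, 5, 6, 7}, leaving only 3.
Period 2, room 5: period 2 has {1, 3, 4, 5, 6, 7} and room 5 has {1, 3, 5, 6, 7}, leaving only 2.
Period 3, room 3: period 3 has {2, 3, 4, 5, 7} and room 3 has {3, 4, 5, 6}, leaving only 1.
Period 3, room 4: period 3 has {1, 2, 3, 4, 5, 7} and room 4 has {1, 2, 3, 5, 7}, leaving only 6.
Period 4, room 3: period 4 has {1, 3, 5, 6, 7} and room 3 has {1, 3, 4, 5, 6}, leaving only 2.
Period 4, room 4: period 4 has {1, 2, 3, 5, 6, 7} and room 4 has {1, 2, 3, 5, 6, 7}, leaving only 4.
Period 5, room 3: period 5 has {1, 2, 5, 6} and room 3 has {1, 2, 3, 4, 5, 6}, leaving only 7.
Period 5, room 5: period 5 has {1, 2, 5, 6, 7} and room 5 has {1, 2, 3, 5, 6, 7}, leaving only 4.
Period 5 already has {1, 2, 4, 5, 6, 7} and room 2 already has {1, 2, 5, 6, 7}, so period 5, room 2 must be 3.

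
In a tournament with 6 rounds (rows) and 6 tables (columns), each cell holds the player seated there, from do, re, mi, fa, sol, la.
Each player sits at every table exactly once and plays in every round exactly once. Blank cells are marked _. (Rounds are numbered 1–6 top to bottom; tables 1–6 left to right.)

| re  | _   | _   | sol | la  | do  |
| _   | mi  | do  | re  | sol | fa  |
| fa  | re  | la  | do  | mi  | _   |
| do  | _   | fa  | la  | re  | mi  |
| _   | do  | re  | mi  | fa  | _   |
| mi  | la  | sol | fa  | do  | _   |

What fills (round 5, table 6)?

la

Round 1, table 2: round 1 has {do, re, sol, la} and table 2 has {do, re, mi, la}, leaving only fa.
Round 1, table 3: round 1 has {do, re, fa, sol, la} and table 3 has {do, re, fa, sol, la}, leaving only mi.
Round 2, table 1: round 2 has {do, re, mi, fa, sol} and table 1 has {do, re, mi, fa}, leaving only la.
Round 3, table 6: round 3 has {do, re, mi, fa, la} and table 6 has {do, mi, fa}, leaving only sol.
Round 5 already has {do, re, mi, fa} and table 6 already has {do, mi, fa, sol}, so round 5, table 6 must be la.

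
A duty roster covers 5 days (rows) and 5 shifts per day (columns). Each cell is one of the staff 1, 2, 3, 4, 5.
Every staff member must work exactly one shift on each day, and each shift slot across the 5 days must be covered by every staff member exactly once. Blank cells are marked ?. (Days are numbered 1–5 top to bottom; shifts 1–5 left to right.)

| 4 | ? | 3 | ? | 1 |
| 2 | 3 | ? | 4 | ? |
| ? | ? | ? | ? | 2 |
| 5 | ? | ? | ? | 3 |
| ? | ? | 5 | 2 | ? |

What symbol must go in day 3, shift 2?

Day 1, shift 4: day 1 has {1, 3, 4} and shift 4 has {2, 4}, leaving only 5.
Day 1, shift 2: day 1 has {1, 3, 4, 5} and shift 2 has {3}, leaving only 2.
Day 2, shift 3: day 2 has {2, 3, 4} and shift 3 has {3, 5}, leaving only 1.
Day 2, shift 5: day 2 has {1, 2, 3, 4} and shift 5 has {1, 2, 3}, leaving only 5.
Day 3, shift 3: day 3 has {2} and shift 3 has {1, 3, 5}, leaving only 4.
Day 4, shift 3: day 4 has {3, 5} and shift 3 has {1, 3, 4, 5}, leaving only 2.
Day 4, shift 4: day 4 has {2, 3, 5} and shift 4 has {2, 4, 5}, leaving only 1.
Day 3, shift 4: day 3 has {2, 4} and shift 4 has {1, 2, 4, 5}, leaving only 3.
Day 3, shift 1: day 3 has {2, 3, 4} and shift 1 has {2, 4, 5}, leaving only 1.
Day 3 already has {1, 2, 3, 4} and shift 2 already has {2, 3}, so day 3, shift 2 must be 5.

5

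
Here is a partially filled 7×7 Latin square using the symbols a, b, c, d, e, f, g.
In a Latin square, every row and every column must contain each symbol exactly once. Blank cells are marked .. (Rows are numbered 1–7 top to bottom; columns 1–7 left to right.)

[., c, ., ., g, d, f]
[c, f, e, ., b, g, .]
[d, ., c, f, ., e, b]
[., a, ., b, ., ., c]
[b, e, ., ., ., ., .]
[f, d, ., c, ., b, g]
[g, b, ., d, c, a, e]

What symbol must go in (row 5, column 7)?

Row 2, column 4: row 2 has {b, c, e, f, g} and column 4 has {b, c, d, f}, leaving only a.
Row 1, column 4: row 1 has {c, d, f, g} and column 4 has {a, b, c, d, f}, leaving only e.
Row 1, column 1: row 1 has {c, d, e, f, g} and column 1 has {b, c, d, f, g}, leaving only a.
Row 1, column 3: row 1 has {a, c, d, e, f, g} and column 3 has {c, e}, leaving only b.
Row 2, column 7: row 2 has {a, b, c, e, f, g} and column 7 has {b, c, e, f, g}, leaving only d.
Row 5 already has {b, e} and column 7 already has {b, c, d, e, f, g}, so row 5, column 7 must be a.

a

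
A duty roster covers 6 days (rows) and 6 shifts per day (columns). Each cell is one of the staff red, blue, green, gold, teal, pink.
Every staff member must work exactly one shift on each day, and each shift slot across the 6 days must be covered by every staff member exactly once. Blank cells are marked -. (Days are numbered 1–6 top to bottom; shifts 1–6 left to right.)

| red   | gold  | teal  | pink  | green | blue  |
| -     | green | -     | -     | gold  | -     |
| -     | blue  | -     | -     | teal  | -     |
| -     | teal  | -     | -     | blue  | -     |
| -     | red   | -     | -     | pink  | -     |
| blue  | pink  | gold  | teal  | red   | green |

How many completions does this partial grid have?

20

Day 2, shift 1: eliminating its day and shift leaves {teal, pink}.
Day 2, shift 3: eliminating its day and shift leaves {red, blue, pink}.
Day 2, shift 4: eliminating its day and shift leaves {red, blue}.
Day 2, shift 6: eliminating its day and shift leaves {red, teal, pink}.
Day 3, shift 1: eliminating its day and shift leaves {green, gold, pink}.
Day 3, shift 3: eliminating its day and shift leaves {red, green, pink}.
Day 3, shift 4: eliminating its day and shift leaves {red, green, gold}.
Day 3, shift 6: eliminating its day and shift leaves {red, gold, pink}.
Day 4, shift 1: eliminating its day and shift leaves {green, gold, pink}.
Day 4, shift 3: eliminating its day and shift leaves {red, green, pink}.
Day 4, shift 4: eliminating its day and shift leaves {red, green, gold}.
Day 4, shift 6: eliminating its day and shift leaves {red, gold, pink}.
Day 5, shift 1: eliminating its day and shift leaves {green, gold, teal}.
Day 5, shift 3: eliminating its day and shift leaves {blue, green}.
Day 5, shift 4: eliminating its day and shift leaves {blue, green, gold}.
Day 5, shift 6: eliminating its day and shift leaves {gold, teal}.
Enumerating the assignments across these blanks that avoid any day or shift repeat gives 20 completions.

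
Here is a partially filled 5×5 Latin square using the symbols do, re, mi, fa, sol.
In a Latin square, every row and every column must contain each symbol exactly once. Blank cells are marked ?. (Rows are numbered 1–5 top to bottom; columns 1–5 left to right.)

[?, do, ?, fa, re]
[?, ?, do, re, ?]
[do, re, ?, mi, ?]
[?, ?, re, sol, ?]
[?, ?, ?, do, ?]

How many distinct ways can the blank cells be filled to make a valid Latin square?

6

Row 1, column 1: eliminating its row and column leaves {mi, sol}.
Row 1, column 3: eliminating its row and column leaves {mi, sol}.
Row 2, column 1: eliminating its row and column leaves {mi, fa, sol}.
Row 2, column 2: eliminating its row and column leaves {mi, fa, sol}.
Row 2, column 5: eliminating its row and column leaves {mi, fa, sol}.
Row 3, column 3: eliminating its row and column leaves {fa, sol}.
Row 3, column 5: eliminating its row and column leaves {fa, sol}.
Row 4, column 1: eliminating its row and column leaves {mi, fa}.
Row 4, column 2: eliminating its row and column leaves {mi, fa}.
Row 4, column 5: eliminating its row and column leaves {do, mi, fa}.
Row 5, column 1: eliminating its row and column leaves {re, mi, fa, sol}.
Row 5, column 2: eliminating its row and column leaves {mi, fa, sol}.
Row 5, column 3: eliminating its row and column leaves {mi, fa, sol}.
Row 5, column 5: eliminating its row and column leaves {mi, fa, sol}.
Enumerating the assignments across these blanks that avoid any row or column repeat gives 6 completions.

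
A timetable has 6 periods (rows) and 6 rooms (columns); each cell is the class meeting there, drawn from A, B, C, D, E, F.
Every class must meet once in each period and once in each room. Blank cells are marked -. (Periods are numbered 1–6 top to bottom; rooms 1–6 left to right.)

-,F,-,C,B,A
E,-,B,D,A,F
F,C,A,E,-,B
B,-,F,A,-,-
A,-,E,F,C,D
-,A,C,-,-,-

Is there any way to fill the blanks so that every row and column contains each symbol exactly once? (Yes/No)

Period 2, room 2: period 2 together with room 2 already contain {A, B, C, D, E, F} — every symbol — so nothing can go there. The grid has no valid completion.

No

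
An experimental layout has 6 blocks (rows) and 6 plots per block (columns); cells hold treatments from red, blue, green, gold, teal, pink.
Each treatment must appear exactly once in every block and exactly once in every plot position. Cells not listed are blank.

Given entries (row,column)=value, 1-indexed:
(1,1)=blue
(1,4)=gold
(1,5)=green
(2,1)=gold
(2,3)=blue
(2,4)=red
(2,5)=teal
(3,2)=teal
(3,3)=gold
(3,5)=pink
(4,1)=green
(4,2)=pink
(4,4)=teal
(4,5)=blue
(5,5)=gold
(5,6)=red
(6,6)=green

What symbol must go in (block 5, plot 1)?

teal

Block 1, plot 2: block 1 has {blue, green, gold} and plot 2 has {teal, pink}, leaving only red.
Block 2, plot 2: block 2 has {red, blue, gold, teal} and plot 2 has {red, teal, pink}, leaving only green.
Block 2, plot 6: block 2 has {red, blue, green, gold, teal} and plot 6 has {red, green}, leaving only pink.
Block 1, plot 6: block 1 has {red, blue, green, gold} and plot 6 has {red, green, pink}, leaving only teal.
Block 1, plot 3: block 1 has {red, blue, green, gold, teal} and plot 3 has {blue, gold}, leaving only pink.
Block 3, plot 1: block 3 has {gold, teal, pink} and plot 1 has {blue, green, gold}, leaving only red.
Block 3, plot 6: block 3 has {red, gold, teal, pink} and plot 6 has {red, green, teal, pink}, leaving only blue.
Block 3, plot 4: block 3 has {red, blue, gold, teal, pink} and plot 4 has {red, gold, teal}, leaving only green.
Block 4, plot 3: block 4 has {blue, green, teal, pink} and plot 3 has {blue, gold, pink}, leaving only red.
Block 4, plot 6: block 4 has {red, blue, green, teal, pink} and plot 6 has {red, blue, green, teal, pink}, leaving only gold.
Block 5, plot 2: block 5 has {red, gold} and plot 2 has {red, green, teal, pink}, leaving only blue.
Block 5, plot 4: block 5 has {red, blue, gold} and plot 4 has {red, green, gold, teal}, leaving only pink.
Block 5 already has {red, blue, gold, pink} and plot 1 already has {red, blue, green, gold}, so block 5, plot 1 must be teal.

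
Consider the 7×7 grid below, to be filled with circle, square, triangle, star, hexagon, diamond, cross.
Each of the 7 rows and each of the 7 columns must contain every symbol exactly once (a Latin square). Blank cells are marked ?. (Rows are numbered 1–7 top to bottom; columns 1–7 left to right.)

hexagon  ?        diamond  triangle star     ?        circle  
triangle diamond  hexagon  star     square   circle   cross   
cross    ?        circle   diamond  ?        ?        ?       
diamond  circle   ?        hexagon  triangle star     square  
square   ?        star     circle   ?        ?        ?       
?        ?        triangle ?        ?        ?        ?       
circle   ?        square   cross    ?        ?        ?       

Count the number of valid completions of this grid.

6

Row 1, column 2: eliminating its row and column leaves {square, cross}.
Row 1, column 6: eliminating its row and column leaves {square, cross}.
Row 3, column 2: eliminating its row and column leaves {square, triangle, star, hexagon}.
Row 3, column 5: eliminating its row and column leaves {hexagon}.
Row 3, column 6: eliminating its row and column leaves {square, triangle, hexagon}.
Row 3, column 7: eliminating its row and column leaves {triangle, star, hexagon}.
Row 4, column 3: eliminating its row and column leaves {cross}.
Row 5, column 2: eliminating its row and column leaves {triangle, hexagon, cross}.
Row 5, column 5: eliminating its row and column leaves {hexagon, diamond, cross}.
Row 5, column 6: eliminating its row and column leaves {triangle, hexagon, diamond, cross}.
Row 5, column 7: eliminating its row and column leaves {triangle, hexagon, diamond}.
Row 6, column 1: eliminating its row and column leaves {star}.
Row 6, column 2: eliminating its row and column leaves {square, star, hexagon, cross}.
Row 6, column 4: eliminating its row and column leaves {square}.
Row 6, column 5: eliminating its row and column leaves {circle, hexagon, diamond, cross}.
Row 6, column 6: eliminating its row and column leaves {square, hexagon, diamond, cross}.
Row 6, column 7: eliminating its row and column leaves {star, hexagon, diamond}.
Row 7, column 2: eliminating its row and column leaves {triangle, star, hexagon}.
Row 7, column 5: eliminating its row and column leaves {hexagon, diamond}.
Row 7, column 6: eliminating its row and column leaves {triangle, hexagon, diamond}.
Row 7, column 7: eliminating its row and column leaves {triangle, star, hexagon, diamond}.
Enumerating the assignments across these blanks that avoid any row or column repeat gives 6 completions.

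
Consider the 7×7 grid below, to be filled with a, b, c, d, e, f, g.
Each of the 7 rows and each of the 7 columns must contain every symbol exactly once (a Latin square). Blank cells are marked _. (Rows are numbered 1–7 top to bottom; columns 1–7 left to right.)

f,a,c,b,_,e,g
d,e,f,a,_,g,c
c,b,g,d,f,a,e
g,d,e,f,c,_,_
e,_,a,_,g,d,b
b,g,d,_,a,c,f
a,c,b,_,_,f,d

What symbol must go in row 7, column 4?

g

Row 1, column 5: row 1 has {a, b, c, e, f, g} and column 5 has {a, c, f, g}, leaving only d.
Row 2, column 5: row 2 has {a, c, d, e, f, g} and column 5 has {a, c, d, f, g}, leaving only b.
Row 4, column 6: row 4 has {c, d, e, f, g} and column 6 has {a, c, d, e, f, g}, leaving only b.
Row 4, column 7: row 4 has {b, c, d, e, f, g} and column 7 has {b, c, d, e, f, g}, leaving only a.
Row 5, column 2: row 5 has {a, b, d, e, g} and column 2 has {a, b, c, d, e, g}, leaving only f.
Row 5, column 4: row 5 has {a, b, d, e, f, g} and column 4 has {a, b, d, f}, leaving only c.
Row 6, column 4: row 6 has {a, b, c, d, f, g} and column 4 has {a, b, c, d, f}, leaving only e.
Row 7 already has {a, b, c, d, f} and column 4 already has {a, b, c, d, e, f}, so row 7, column 4 must be g.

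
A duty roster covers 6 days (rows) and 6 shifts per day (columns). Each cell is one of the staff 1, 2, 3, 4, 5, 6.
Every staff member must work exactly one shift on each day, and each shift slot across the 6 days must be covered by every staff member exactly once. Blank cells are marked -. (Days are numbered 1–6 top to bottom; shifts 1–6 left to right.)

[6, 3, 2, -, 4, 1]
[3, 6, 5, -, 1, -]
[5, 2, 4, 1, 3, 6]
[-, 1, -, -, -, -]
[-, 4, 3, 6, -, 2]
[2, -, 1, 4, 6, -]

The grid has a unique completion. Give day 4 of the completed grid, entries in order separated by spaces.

Day 4, shift 1: day 4 has {1} and shift 1 has {2, 3, 5, 6}, leaving only 4.
Day 4, shift 3: day 4 has {1, 4} and shift 3 has {1, 2, 3, 4, 5}, leaving only 6.
Day 1, shift 4: day 1 has {1, 2, 3, 4, 6} and shift 4 has {1, 4, 6}, leaving only 5.
Day 2, shift 4: day 2 has {1, 3, 5, 6} and shift 4 has {1, 4, 5, 6}, leaving only 2.
Day 4, shift 4: day 4 has {1, 4, 6} and shift 4 has {1, 2, 4, 5, 6}, leaving only 3.
Day 4, shift 6: day 4 has {1, 3, 4, 6} and shift 6 has {1, 2, 6}, leaving only 5.
Day 4, shift 5: day 4 has {1, 3, 4, 5, 6} and shift 5 has {1, 3, 4, 6}, leaving only 2.
So day 4 reads: 4 1 6 3 2 5.

4 1 6 3 2 5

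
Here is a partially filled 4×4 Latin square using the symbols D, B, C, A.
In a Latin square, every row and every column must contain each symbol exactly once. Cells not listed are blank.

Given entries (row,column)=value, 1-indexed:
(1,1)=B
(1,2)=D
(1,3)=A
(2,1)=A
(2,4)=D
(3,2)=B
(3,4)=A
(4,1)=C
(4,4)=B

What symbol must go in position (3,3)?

Row 1, column 4: row 1 has {D, B, A} and column 4 has {D, B, A}, leaving only C.
Row 2, column 2: row 2 has {D, A} and column 2 has {D, B}, leaving only C.
Row 2, column 3: row 2 has {D, C, A} and column 3 has {A}, leaving only B.
Row 3, column 1: row 3 has {B, A} and column 1 has {B, C, A}, leaving only D.
Row 3 already has {D, B, A} and column 3 already has {B, A}, so row 3, column 3 must be C.

C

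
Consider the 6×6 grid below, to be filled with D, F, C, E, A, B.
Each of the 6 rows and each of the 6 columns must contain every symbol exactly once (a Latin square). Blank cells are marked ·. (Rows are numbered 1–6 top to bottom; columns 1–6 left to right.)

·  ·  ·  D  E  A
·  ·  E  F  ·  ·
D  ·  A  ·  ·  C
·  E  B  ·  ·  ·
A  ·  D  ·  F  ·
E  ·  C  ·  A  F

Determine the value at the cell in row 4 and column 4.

A

Row 1, column 3: row 1 has {D, E, A} and column 3 has {D, C, E, A, B}, leaving only F.
Row 3, column 5: row 3 has {D, C, A} and column 5 has {F, E, A}, leaving only B.
Row 3, column 2: row 3 has {D, C, A, B} and column 2 has {E}, leaving only F.
Row 3, column 4: row 3 has {D, F, C, A, B} and column 4 has {D, F}, leaving only E.
Row 4, column 6: row 4 has {E, B} and column 6 has {F, C, A}, leaving only D.
Row 2, column 6: row 2 has {F, E} and column 6 has {D, F, C, A}, leaving only B.
Row 2, column 1: row 2 has {F, E, B} and column 1 has {D, E, A}, leaving only C.
Row 1, column 1: row 1 has {D, F, E, A} and column 1 has {D, C, E, A}, leaving only B.
Row 1, column 2: row 1 has {D, F, E, A, B} and column 2 has {F, E}, leaving only C.
Row 2, column 5: row 2 has {F, C, E, B} and column 5 has {F, E, A, B}, leaving only D.
Row 2, column 2: row 2 has {D, F, C, E, B} and column 2 has {F, C, E}, leaving only A.
Row 4, column 1: row 4 has {D, E, B} and column 1 has {D, C, E, A, B}, leaving only F.
Row 4, column 5: row 4 has {D, F, E, B} and column 5 has {D, F, E, A, B}, leaving only C.
Row 4 already has {D, F, C, E, B} and column 4 already has {D, F, E}, so row 4, column 4 must be A.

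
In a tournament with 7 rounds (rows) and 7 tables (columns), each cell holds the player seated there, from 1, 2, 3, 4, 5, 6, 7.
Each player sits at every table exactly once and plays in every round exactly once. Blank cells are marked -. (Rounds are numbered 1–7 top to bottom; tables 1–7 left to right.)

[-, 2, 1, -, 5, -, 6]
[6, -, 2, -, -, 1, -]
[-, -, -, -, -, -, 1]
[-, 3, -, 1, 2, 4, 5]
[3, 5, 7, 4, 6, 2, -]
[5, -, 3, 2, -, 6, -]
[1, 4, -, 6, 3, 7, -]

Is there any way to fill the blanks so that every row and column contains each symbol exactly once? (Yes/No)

No

Round 5, table 7: round 5 together with table 7 already contain {1, 2, 3, 4, 5, 6, 7} — every symbol — so nothing can go there. The grid has no valid completion.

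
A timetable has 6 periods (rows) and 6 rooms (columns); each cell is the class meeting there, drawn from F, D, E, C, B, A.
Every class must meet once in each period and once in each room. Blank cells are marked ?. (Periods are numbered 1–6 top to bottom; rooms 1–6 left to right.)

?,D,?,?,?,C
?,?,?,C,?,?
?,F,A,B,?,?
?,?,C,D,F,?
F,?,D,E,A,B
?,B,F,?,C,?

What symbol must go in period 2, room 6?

Period 5, room 2: period 5 has {F, D, E, B, A} and room 2 has {F, D, B}, leaving only C.
Period 6, room 4: period 6 has {F, C, B} and room 4 has {D, E, C, B}, leaving only A.
Period 1, room 4: period 1 has {D, C} and room 4 has {D, E, C, B, A}, leaving only F.
Period 2, room 6 is narrowed to {F, D, E, A}.
If it were D, then period 6, room 6 would be left with no valid symbol.
If it were E, then period 2, room 5 would be left with no valid symbol.
If it were A, then period 2, room 5 would be left with no valid symbol.
So period 2, room 6 must be F.

F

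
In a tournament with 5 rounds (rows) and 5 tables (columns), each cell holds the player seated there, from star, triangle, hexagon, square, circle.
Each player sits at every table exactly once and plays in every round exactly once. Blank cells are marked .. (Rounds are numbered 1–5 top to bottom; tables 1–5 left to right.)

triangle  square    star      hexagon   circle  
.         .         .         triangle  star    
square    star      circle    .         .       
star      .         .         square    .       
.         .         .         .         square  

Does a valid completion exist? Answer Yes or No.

Round 3, table 4: round 3 together with table 4 already contain {star, triangle, hexagon, square, circle} — every symbol — so nothing can go there. The grid has no valid completion.

No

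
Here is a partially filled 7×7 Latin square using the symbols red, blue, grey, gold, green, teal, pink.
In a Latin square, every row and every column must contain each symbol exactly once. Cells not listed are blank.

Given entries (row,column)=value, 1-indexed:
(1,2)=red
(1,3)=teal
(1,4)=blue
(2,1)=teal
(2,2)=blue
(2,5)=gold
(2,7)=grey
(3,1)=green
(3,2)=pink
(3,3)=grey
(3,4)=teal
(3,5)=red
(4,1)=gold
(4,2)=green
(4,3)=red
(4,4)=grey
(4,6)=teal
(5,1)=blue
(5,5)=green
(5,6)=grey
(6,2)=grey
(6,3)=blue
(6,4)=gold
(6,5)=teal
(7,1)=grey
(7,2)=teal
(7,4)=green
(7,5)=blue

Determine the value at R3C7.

Row 1, column 1: row 1 has {red, blue, teal} and column 1 has {blue, grey, gold, green, teal}, leaving only pink.
Row 1, column 5: row 1 has {red, blue, teal, pink} and column 5 has {red, blue, gold, green, teal}, leaving only grey.
Row 4, column 5: row 4 has {red, grey, gold, green, teal} and column 5 has {red, blue, grey, gold, green, teal}, leaving only pink.
Row 4, column 7: row 4 has {red, grey, gold, green, teal, pink} and column 7 has {grey}, leaving only blue.
Row 3 already has {red, grey, green, teal, pink} and column 7 already has {blue, grey}, so row 3, column 7 must be gold.

gold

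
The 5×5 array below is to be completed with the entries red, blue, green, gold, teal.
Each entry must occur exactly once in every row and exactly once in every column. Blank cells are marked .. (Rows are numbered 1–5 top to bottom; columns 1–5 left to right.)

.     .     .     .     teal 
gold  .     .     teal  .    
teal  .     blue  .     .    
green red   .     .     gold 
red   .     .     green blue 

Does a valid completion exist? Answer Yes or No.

No row or column among the givens repeats a symbol, and propagating forced cells runs into no contradiction.
One valid completion exists (for instance, blue gold green red teal / gold blue red teal green / teal green blue gold red / green red teal blue gold / red teal gold green blue).

Yes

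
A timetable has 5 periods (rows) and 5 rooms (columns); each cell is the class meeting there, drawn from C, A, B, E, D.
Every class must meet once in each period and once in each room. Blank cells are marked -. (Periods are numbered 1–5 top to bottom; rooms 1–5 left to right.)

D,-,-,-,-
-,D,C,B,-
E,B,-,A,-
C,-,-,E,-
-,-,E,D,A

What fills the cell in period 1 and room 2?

Period 1, room 4: period 1 has {D} and room 4 has {A, B, E, D}, leaving only C.
Period 2, room 1: period 2 has {C, B, D} and room 1 has {C, E, D}, leaving only A.
Period 2, room 5: period 2 has {C, A, B, D} and room 5 has {A}, leaving only E.
Period 1, room 5: period 1 has {C, D} and room 5 has {A, E}, leaving only B.
Period 1, room 3: period 1 has {C, B, D} and room 3 has {C, E}, leaving only A.
Period 1 already has {C, A, B, D} and room 2 already has {B, D}, so period 1, room 2 must be E.

E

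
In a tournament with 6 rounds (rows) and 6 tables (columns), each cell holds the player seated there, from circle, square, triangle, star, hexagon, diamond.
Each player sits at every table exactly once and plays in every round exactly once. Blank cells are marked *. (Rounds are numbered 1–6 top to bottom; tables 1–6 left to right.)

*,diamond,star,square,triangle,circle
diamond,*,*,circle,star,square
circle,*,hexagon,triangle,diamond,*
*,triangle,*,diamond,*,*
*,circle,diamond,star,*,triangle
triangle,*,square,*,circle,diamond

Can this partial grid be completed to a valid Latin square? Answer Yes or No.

No round or table among the givens repeats a symbol, and propagating forced cells runs into no contradiction.
One valid completion exists (for instance, hexagon diamond star square triangle circle / diamond hexagon triangle circle star square / circle square hexagon triangle diamond star / star triangle circle diamond square hexagon / square circle diamond star hexagon triangle / triangle star square hexagon circle diamond).

Yes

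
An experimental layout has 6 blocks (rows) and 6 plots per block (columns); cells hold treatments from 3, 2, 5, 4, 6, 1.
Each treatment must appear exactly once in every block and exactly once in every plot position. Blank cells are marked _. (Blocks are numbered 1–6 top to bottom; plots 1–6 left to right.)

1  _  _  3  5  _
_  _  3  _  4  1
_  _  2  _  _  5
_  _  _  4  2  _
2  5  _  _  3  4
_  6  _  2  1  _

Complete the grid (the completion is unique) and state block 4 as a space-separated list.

Block 2, plot 2: block 2 has {3, 4, 1} and plot 2 has {5, 6}, leaving only 2.
Block 1, plot 2: block 1 has {3, 5, 1} and plot 2 has {2, 5, 6}, leaving only 4.
Block 1, plot 3: block 1 has {3, 5, 4, 1} and plot 3 has {3, 2}, leaving only 6.
Block 1, plot 6: block 1 has {3, 5, 4, 6, 1} and plot 6 has {5, 4, 1}, leaving only 2.
Block 3, plot 5: block 3 has {2, 5} and plot 5 has {3, 2, 5, 4, 1}, leaving only 6.
Block 3, plot 4: block 3 has {2, 5, 6} and plot 4 has {3, 2, 4}, leaving only 1.
Block 3, plot 2: block 3 has {2, 5, 6, 1} and plot 2 has {2, 5, 4, 6}, leaving only 3.
Block 4, plot 2: block 4 has {2, 4} and plot 2 has {3, 2, 5, 4, 6}, leaving only 1.
Block 4, plot 3: block 4 has {2, 4, 1} and plot 3 has {3, 2, 6}, leaving only 5.
Block 3, plot 1: block 3 has {3, 2, 5, 6, 1} and plot 1 has {2, 1}, leaving only 4.
Block 5, plot 3: block 5 has {3, 2, 5, 4} and plot 3 has {3, 2, 5, 6}, leaving only 1.
Block 5, plot 4: block 5 has {3, 2, 5, 4, 1} and plot 4 has {3, 2, 4, 1}, leaving only 6.
Block 2, plot 4: block 2 has {3, 2, 4, 1} and plot 4 has {3, 2, 4, 6, 1}, leaving only 5.
Block 2, plot 1: block 2 has {3, 2, 5, 4, 1} and plot 1 has {2, 4, 1}, leaving only 6.
Block 4, plot 1: block 4 has {2, 5, 4, 1} and plot 1 has {2, 4, 6, 1}, leaving only 3.
Block 4, plot 6: block 4 has {3, 2, 5, 4, 1} and plot 6 has {2, 5, 4, 1}, leaving only 6.
So block 4 reads: 3 1 5 4 2 6.

3 1 5 4 2 6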